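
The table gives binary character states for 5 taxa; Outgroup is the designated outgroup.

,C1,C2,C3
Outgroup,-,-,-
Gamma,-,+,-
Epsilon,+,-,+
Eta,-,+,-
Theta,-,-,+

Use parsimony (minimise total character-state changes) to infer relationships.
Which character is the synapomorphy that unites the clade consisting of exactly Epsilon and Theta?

C3

The outgroup has state '-' for every character, so '+' is the derived state throughout.
C1 (derived state '+') is unique to Epsilon (autapomorphy; uninformative for grouping).
C2: derived state '+' in Eta and Gamma only — synapomorphy for {Eta, Gamma}.
Only Epsilon and Theta show the derived state '+' for C3, supporting them as a clade.
Most parsimonious ingroup topology: ((Gamma,Eta),(Epsilon,Theta)).
The clade {Epsilon, Theta} is supported by C3: its derived state '+' occurs in exactly those taxa and in no other taxon (including the outgroup).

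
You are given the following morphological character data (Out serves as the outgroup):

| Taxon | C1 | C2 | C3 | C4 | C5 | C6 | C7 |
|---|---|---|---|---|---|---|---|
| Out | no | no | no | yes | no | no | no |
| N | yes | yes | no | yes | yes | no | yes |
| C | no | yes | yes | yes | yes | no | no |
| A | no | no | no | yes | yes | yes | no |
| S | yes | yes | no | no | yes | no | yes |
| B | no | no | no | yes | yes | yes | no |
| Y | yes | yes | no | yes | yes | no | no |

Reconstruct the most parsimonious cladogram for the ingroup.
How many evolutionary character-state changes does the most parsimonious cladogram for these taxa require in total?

7

Character polarity is set by the outgroup: the derived state is whichever differs from the outgroup's state, so for C4 the derived state is 'no', and for the remaining characters it is 'yes'.
C1: derived state 'yes' in N, S, and Y only — synapomorphy for {N, S, Y}.
Only C, N, S, and Y show the derived state 'yes' for C2, supporting them as a clade.
C3: derived state 'yes' in C only — an autapomorphy, so it tells us nothing about relationships among taxa.
C4 (derived state 'no') is unique to S (autapomorphy; uninformative for grouping).
All ingroup taxa share the derived state 'yes' for C5; it defines the ingroup but does not resolve relationships within it.
Only A and B show the derived state 'yes' for C6, supporting them as a clade.
C7: derived state 'yes' in N and S only — synapomorphy for {N, S}.
Most parsimonious ingroup topology: ((((N,S),Y),C),(A,B)).
Changes per character on this tree: C1: 1; C2: 1; C3: 1; C4: 1; C5: 1; C6: 1; C7: 1.
Total = 7.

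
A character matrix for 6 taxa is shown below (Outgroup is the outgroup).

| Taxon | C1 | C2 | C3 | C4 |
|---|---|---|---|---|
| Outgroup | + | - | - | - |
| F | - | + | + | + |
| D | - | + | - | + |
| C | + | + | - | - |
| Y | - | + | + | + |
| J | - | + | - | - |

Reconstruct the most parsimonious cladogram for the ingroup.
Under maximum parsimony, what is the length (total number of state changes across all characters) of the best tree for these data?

4

Character polarity is set by the outgroup: the derived state is whichever differs from the outgroup's state, so for C1 the derived state is '-', and for the remaining characters it is '+'.
Only D, F, J, and Y show the derived state '-' for C1, supporting them as a clade.
C2 (derived state '+') is shared by all ingroup taxa — unites the whole ingroup.
Only F and Y show the derived state '+' for C3, supporting them as a clade.
Only D, F, and Y show the derived state '+' for C4, supporting them as a clade.
Most parsimonious ingroup topology: ((((F,Y),D),J),C).
Changes per character on this tree: C1: 1; C2: 1; C3: 1; C4: 1.
Total = 4.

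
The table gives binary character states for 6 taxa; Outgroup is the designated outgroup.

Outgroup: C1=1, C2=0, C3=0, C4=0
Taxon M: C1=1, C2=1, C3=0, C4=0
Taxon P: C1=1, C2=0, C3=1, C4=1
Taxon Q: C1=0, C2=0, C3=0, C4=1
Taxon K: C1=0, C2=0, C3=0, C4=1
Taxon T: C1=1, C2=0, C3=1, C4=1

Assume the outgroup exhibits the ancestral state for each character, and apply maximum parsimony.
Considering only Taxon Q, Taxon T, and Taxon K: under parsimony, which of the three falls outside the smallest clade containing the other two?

Taxon T

Character polarity is set by the outgroup: the derived state is whichever differs from the outgroup's state, so for C1 the derived state is '0', and for the remaining characters it is '1'.
C1: derived state '0' in Taxon K and Taxon Q only — synapomorphy for {Taxon K, Taxon Q}.
C2 (derived state '1') is unique to Taxon M (autapomorphy; uninformative for grouping).
C3: derived state '1' in Taxon P and Taxon T only — synapomorphy for {Taxon P, Taxon T}.
Only Taxon K, Taxon P, Taxon Q, and Taxon T show the derived state '1' for C4, supporting them as a clade.
Most parsimonious ingroup topology: (Taxon M,((Taxon P,Taxon T),(Taxon Q,Taxon K))).
Taxon K and Taxon Q share a more recent common ancestor with each other than either does with Taxon T, so Taxon T is the least closely related of the three.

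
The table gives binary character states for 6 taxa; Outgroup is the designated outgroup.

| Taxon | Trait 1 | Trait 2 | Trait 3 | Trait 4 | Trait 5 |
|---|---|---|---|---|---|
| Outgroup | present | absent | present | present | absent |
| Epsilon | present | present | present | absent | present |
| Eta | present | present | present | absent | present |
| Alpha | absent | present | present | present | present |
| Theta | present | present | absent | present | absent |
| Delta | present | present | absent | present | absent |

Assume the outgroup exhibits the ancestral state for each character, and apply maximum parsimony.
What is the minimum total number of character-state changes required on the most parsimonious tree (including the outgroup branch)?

Character polarity is set by the outgroup: the derived state is whichever differs from the outgroup's state, so for Trait 1, Trait 3, Trait 4 the derived state is 'absent', and for the remaining characters it is 'present'.
Trait 1 (derived state 'absent') is unique to Alpha (autapomorphy; uninformative for grouping).
All ingroup taxa share the derived state 'present' for Trait 2; it defines the ingroup but does not resolve relationships within it.
Trait 3: derived state 'absent' in Delta and Theta only — synapomorphy for {Delta, Theta}.
Trait 4: derived state 'absent' in Epsilon and Eta only — synapomorphy for {Epsilon, Eta}.
Only Alpha, Epsilon, and Eta show the derived state 'present' for Trait 5, supporting them as a clade.
Most parsimonious ingroup topology: (((Epsilon,Eta),Alpha),(Theta,Delta)).
Changes per character on this tree: Trait 1: 1; Trait 2: 1; Trait 3: 1; Trait 4: 1; Trait 5: 1.
Total = 5.

5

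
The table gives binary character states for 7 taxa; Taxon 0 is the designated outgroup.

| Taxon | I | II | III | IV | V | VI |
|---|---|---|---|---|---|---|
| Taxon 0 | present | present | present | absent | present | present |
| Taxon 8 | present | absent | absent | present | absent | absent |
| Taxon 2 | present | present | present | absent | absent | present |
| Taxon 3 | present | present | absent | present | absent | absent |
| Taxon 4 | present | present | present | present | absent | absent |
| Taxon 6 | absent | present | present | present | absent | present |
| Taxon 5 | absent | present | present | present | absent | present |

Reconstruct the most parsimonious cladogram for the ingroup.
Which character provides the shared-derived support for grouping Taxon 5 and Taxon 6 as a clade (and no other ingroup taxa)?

I

Character polarity is set by the outgroup: the derived state is whichever differs from the outgroup's state, so for I, II, III, V, VI the derived state is 'absent', and for the remaining characters it is 'present'.
Only Taxon 5 and Taxon 6 show the derived state 'absent' for I, supporting them as a clade.
II: derived state 'absent' in Taxon 8 only — an autapomorphy, so it tells us nothing about relationships among taxa.
III (derived state 'absent') is shared by Taxon 3 and Taxon 8 — a synapomorphy uniting that clade.
Only Taxon 3, Taxon 4, Taxon 5, Taxon 6, and Taxon 8 show the derived state 'present' for IV, supporting them as a clade.
V (derived state 'absent') is shared by all ingroup taxa — unites the whole ingroup.
Only Taxon 3, Taxon 4, and Taxon 8 show the derived state 'absent' for VI, supporting them as a clade.
Most parsimonious ingroup topology: ((((Taxon 8,Taxon 3),Taxon 4),(Taxon 6,Taxon 5)),Taxon 2).
The clade {Taxon 5, Taxon 6} is supported by I: its derived state 'absent' occurs in exactly those taxa and in no other taxon (including the outgroup).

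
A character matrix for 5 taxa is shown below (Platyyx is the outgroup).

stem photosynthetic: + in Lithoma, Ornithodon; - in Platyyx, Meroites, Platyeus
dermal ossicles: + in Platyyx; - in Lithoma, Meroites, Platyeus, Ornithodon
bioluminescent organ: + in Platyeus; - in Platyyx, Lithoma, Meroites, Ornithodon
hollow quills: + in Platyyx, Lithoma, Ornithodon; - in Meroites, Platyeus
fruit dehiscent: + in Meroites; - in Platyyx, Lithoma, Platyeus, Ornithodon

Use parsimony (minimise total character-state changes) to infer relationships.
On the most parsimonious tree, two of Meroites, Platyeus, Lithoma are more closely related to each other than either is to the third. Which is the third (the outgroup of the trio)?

Lithoma

Character polarity is set by the outgroup: the derived state is whichever differs from the outgroup's state, so for dermal ossicles, hollow quills the derived state is '-', and for the remaining characters it is '+'.
stem photosynthetic: derived state '+' in Lithoma and Ornithodon only — synapomorphy for {Lithoma, Ornithodon}.
All ingroup taxa share the derived state '-' for dermal ossicles; it defines the ingroup but does not resolve relationships within it.
bioluminescent organ (derived state '+') is unique to Platyeus (autapomorphy; uninformative for grouping).
Only Meroites and Platyeus show the derived state '-' for hollow quills, supporting them as a clade.
fruit dehiscent (derived state '+') is unique to Meroites (autapomorphy; uninformative for grouping).
Most parsimonious ingroup topology: ((Lithoma,Ornithodon),(Meroites,Platyeus)).
Meroites and Platyeus share a more recent common ancestor with each other than either does with Lithoma, so Lithoma is the least closely related of the three.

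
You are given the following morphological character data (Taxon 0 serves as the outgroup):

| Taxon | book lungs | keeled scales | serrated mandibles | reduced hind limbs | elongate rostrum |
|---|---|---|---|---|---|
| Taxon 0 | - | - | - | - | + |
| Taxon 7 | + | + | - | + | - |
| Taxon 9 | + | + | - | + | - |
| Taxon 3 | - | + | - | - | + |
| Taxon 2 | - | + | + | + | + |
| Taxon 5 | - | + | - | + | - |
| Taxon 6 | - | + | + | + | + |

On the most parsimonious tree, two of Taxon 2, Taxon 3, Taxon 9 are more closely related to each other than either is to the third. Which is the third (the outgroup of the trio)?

Taxon 3

Character polarity is set by the outgroup: the derived state is whichever differs from the outgroup's state, so for elongate rostrum the derived state is '-', and for the remaining characters it is '+'.
book lungs: derived state '+' in Taxon 7 and Taxon 9 only — synapomorphy for {Taxon 7, Taxon 9}.
All ingroup taxa share the derived state '+' for keeled scales; it defines the ingroup but does not resolve relationships within it.
serrated mandibles (derived state '+') is shared by Taxon 2 and Taxon 6 — a synapomorphy uniting that clade.
Only Taxon 2, Taxon 5, Taxon 6, Taxon 7, and Taxon 9 show the derived state '+' for reduced hind limbs, supporting them as a clade.
Only Taxon 5, Taxon 7, and Taxon 9 show the derived state '-' for elongate rostrum, supporting them as a clade.
Most parsimonious ingroup topology: ((((Taxon 7,Taxon 9),Taxon 5),(Taxon 2,Taxon 6)),Taxon 3).
Taxon 9 and Taxon 2 share a more recent common ancestor with each other than either does with Taxon 3, so Taxon 3 is the least closely related of the three.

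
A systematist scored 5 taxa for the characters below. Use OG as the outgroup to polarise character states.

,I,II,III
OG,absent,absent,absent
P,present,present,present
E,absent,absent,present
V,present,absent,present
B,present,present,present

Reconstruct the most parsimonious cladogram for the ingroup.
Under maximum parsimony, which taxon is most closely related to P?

The outgroup has state 'absent' for every character, so 'present' is the derived state throughout.
I: derived state 'present' in B, P, and V only — synapomorphy for {B, P, V}.
Only B and P show the derived state 'present' for II, supporting them as a clade.
All ingroup taxa share the derived state 'present' for III; it defines the ingroup but does not resolve relationships within it.
Most parsimonious ingroup topology: (((P,B),V),E).
P and B form a cherry on this tree, so they are sister taxa.

B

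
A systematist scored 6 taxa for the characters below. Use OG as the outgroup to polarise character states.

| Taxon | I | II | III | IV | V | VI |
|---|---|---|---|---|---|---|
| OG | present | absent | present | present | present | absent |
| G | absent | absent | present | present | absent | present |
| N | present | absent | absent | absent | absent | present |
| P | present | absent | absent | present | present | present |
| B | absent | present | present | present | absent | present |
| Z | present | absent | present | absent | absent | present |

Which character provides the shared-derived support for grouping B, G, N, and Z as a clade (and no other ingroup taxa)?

V

Character polarity is set by the outgroup: the derived state is whichever differs from the outgroup's state, so for I, III, IV, V the derived state is 'absent', and for the remaining characters it is 'present'.
I: derived state 'absent' in B and G only — synapomorphy for {B, G}.
II: derived state 'present' in B only — an autapomorphy, so it tells us nothing about relationships among taxa.
III groups N and P, which is incompatible with the clades supported by the remaining characters; treating it as convergent (homoplasy) costs fewer steps than any alternative tree.
Only N and Z show the derived state 'absent' for IV, supporting them as a clade.
Only B, G, N, and Z show the derived state 'absent' for V, supporting them as a clade.
VI (derived state 'present') is shared by all ingroup taxa — unites the whole ingroup.
Most parsimonious ingroup topology: (((G,B),(N,Z)),P).
The clade {B, G, N, Z} is supported by V: its derived state 'absent' occurs in exactly those taxa and in no other taxon (including the outgroup).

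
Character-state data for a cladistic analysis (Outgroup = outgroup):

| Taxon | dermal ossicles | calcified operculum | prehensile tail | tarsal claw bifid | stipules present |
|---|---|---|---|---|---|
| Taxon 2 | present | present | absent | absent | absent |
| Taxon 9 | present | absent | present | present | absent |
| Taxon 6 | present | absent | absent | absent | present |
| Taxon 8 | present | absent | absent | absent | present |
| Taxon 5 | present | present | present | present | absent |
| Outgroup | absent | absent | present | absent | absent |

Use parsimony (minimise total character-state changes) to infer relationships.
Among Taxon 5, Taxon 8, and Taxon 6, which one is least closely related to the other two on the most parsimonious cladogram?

Taxon 5

Character polarity is set by the outgroup: the derived state is whichever differs from the outgroup's state, so for prehensile tail the derived state is 'absent', and for the remaining characters it is 'present'.
All ingroup taxa share the derived state 'present' for dermal ossicles; it defines the ingroup but does not resolve relationships within it.
calcified operculum (state 'present') occurs in Taxon 2 and Taxon 5 but conflicts with the nesting implied by the other characters — most parsimoniously interpreted as homoplasy.
Only Taxon 2, Taxon 6, and Taxon 8 show the derived state 'absent' for prehensile tail, supporting them as a clade.
tarsal claw bifid: derived state 'present' in Taxon 5 and Taxon 9 only — synapomorphy for {Taxon 5, Taxon 9}.
Only Taxon 6 and Taxon 8 show the derived state 'present' for stipules present, supporting them as a clade.
Most parsimonious ingroup topology: ((Taxon 9,Taxon 5),((Taxon 8,Taxon 6),Taxon 2)).
Taxon 6 and Taxon 8 share a more recent common ancestor with each other than either does with Taxon 5, so Taxon 5 is the least closely related of the three.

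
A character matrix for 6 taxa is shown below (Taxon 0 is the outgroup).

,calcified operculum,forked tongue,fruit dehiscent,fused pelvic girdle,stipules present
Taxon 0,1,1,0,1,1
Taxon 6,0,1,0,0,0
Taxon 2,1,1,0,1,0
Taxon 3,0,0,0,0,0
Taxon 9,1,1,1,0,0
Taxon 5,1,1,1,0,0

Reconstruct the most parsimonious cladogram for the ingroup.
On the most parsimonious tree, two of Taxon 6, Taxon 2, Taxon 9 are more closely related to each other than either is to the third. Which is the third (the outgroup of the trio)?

Taxon 2

Character polarity is set by the outgroup: the derived state is whichever differs from the outgroup's state, so for calcified operculum, forked tongue, fused pelvic girdle, stipules present the derived state is '0', and for the remaining characters it is '1'.
calcified operculum: derived state '0' in Taxon 3 and Taxon 6 only — synapomorphy for {Taxon 3, Taxon 6}.
forked tongue: derived state '0' in Taxon 3 only — an autapomorphy, so it tells us nothing about relationships among taxa.
fruit dehiscent: derived state '1' in Taxon 5 and Taxon 9 only — synapomorphy for {Taxon 5, Taxon 9}.
Only Taxon 3, Taxon 5, Taxon 6, and Taxon 9 show the derived state '0' for fused pelvic girdle, supporting them as a clade.
All ingroup taxa share the derived state '0' for stipules present; it defines the ingroup but does not resolve relationships within it.
Most parsimonious ingroup topology: (((Taxon 6,Taxon 3),(Taxon 9,Taxon 5)),Taxon 2).
Taxon 6 and Taxon 9 share a more recent common ancestor with each other than either does with Taxon 2, so Taxon 2 is the least closely related of the three.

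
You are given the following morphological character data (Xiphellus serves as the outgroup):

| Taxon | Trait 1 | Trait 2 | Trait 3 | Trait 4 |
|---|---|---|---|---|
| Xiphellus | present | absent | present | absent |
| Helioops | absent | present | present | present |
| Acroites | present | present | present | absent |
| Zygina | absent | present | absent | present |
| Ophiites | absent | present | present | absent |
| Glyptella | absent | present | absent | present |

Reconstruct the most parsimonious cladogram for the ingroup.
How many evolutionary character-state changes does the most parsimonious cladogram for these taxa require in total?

Character polarity is set by the outgroup: the derived state is whichever differs from the outgroup's state, so for Trait 1, Trait 3 the derived state is 'absent', and for the remaining characters it is 'present'.
Trait 1 (derived state 'absent') is shared by Glyptella, Helioops, Ophiites, and Zygina — a synapomorphy uniting that clade.
Trait 2 (derived state 'present') is shared by all ingroup taxa — unites the whole ingroup.
Trait 3: derived state 'absent' in Glyptella and Zygina only — synapomorphy for {Glyptella, Zygina}.
Only Glyptella, Helioops, and Zygina show the derived state 'present' for Trait 4, supporting them as a clade.
Most parsimonious ingroup topology: (((Helioops,(Zygina,Glyptella)),Ophiites),Acroites).
Changes per character on this tree: Trait 1: 1; Trait 2: 1; Trait 3: 1; Trait 4: 1.
Total = 4.

4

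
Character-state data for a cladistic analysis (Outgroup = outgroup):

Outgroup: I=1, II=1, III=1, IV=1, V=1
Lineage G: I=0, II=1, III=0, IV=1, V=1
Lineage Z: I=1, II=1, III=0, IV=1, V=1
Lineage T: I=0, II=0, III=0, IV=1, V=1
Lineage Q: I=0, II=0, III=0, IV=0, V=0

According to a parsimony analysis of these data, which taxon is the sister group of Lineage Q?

The outgroup has state '1' for every character, so '0' is the derived state throughout.
Only Lineage G, Lineage Q, and Lineage T show the derived state '0' for I, supporting them as a clade.
Only Lineage Q and Lineage T show the derived state '0' for II, supporting them as a clade.
All ingroup taxa share the derived state '0' for III; it defines the ingroup but does not resolve relationships within it.
IV: derived state '0' in Lineage Q only — an autapomorphy, so it tells us nothing about relationships among taxa.
V (derived state '0') is unique to Lineage Q (autapomorphy; uninformative for grouping).
Most parsimonious ingroup topology: ((Lineage G,(Lineage T,Lineage Q)),Lineage Z).
Lineage Q and Lineage T form a cherry on this tree, so they are sister taxa.

Lineage T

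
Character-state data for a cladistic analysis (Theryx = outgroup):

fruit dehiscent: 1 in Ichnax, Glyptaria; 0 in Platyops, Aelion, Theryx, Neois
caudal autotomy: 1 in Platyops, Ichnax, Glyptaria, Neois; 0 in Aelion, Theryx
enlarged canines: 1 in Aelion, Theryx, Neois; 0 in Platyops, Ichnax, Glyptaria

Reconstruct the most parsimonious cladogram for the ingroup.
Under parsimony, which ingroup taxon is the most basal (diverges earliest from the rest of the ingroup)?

Character polarity is set by the outgroup: the derived state is whichever differs from the outgroup's state, so for enlarged canines the derived state is '0', and for the remaining characters it is '1'.
fruit dehiscent: derived state '1' in Glyptaria and Ichnax only — synapomorphy for {Glyptaria, Ichnax}.
caudal autotomy: derived state '1' in Glyptaria, Ichnax, Neois, and Platyops only — synapomorphy for {Glyptaria, Ichnax, Neois, Platyops}.
enlarged canines (derived state '0') is shared by Glyptaria, Ichnax, and Platyops — a synapomorphy uniting that clade.
Most parsimonious ingroup topology: ((((Ichnax,Glyptaria),Platyops),Neois),Aelion).
Aelion is sister to the clade containing all other ingroup taxa, so it is the earliest-diverging (most basal) ingroup lineage.

Aelion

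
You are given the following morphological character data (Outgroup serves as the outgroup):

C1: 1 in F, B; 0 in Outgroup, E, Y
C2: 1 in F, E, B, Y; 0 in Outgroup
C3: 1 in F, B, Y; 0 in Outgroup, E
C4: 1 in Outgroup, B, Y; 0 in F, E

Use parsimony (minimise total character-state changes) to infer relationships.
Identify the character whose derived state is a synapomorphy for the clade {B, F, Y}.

Character polarity is set by the outgroup: the derived state is whichever differs from the outgroup's state, so for C4 the derived state is '0', and for the remaining characters it is '1'.
C1: derived state '1' in B and F only — synapomorphy for {B, F}.
C2 (derived state '1') is shared by all ingroup taxa — unites the whole ingroup.
C3: derived state '1' in B, F, and Y only — synapomorphy for {B, F, Y}.
C4 groups E and F, which is incompatible with the clades supported by the remaining characters; treating it as convergent (homoplasy) costs fewer steps than any alternative tree.
Most parsimonious ingroup topology: (((F,B),Y),E).
The clade {B, F, Y} is supported by C3: its derived state '1' occurs in exactly those taxa and in no other taxon (including the outgroup).

C3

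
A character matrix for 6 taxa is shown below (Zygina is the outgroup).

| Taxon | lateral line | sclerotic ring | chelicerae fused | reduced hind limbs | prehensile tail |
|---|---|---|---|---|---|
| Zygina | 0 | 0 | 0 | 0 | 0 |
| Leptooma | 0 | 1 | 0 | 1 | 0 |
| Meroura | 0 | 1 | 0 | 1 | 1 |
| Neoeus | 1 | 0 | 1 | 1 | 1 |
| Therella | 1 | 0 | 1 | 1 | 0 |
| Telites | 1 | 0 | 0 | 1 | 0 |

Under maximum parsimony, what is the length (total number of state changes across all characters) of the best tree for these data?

The outgroup has state '0' for every character, so '1' is the derived state throughout.
lateral line: derived state '1' in Neoeus, Telites, and Therella only — synapomorphy for {Neoeus, Telites, Therella}.
Only Leptooma and Meroura show the derived state '1' for sclerotic ring, supporting them as a clade.
chelicerae fused: derived state '1' in Neoeus and Therella only — synapomorphy for {Neoeus, Therella}.
reduced hind limbs (derived state '1') is shared by all ingroup taxa — unites the whole ingroup.
prehensile tail groups Meroura and Neoeus, which is incompatible with the clades supported by the remaining characters; treating it as convergent (homoplasy) costs fewer steps than any alternative tree.
Most parsimonious ingroup topology: ((Leptooma,Meroura),((Neoeus,Therella),Telites)).
Changes per character on this tree: lateral line: 1; sclerotic ring: 1; chelicerae fused: 1; reduced hind limbs: 1; prehensile tail: 2.
Total = 6.

6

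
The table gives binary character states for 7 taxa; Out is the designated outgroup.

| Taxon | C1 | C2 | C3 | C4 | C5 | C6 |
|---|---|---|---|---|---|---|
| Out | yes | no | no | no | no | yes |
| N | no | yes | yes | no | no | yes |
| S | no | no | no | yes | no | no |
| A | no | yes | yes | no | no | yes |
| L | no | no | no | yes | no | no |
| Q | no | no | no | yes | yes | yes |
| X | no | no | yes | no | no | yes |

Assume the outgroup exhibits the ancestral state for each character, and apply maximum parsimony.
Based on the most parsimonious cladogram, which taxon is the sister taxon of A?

Character polarity is set by the outgroup: the derived state is whichever differs from the outgroup's state, so for C1, C6 the derived state is 'no', and for the remaining characters it is 'yes'.
C1 (derived state 'no') is shared by all ingroup taxa — unites the whole ingroup.
Only A and N show the derived state 'yes' for C2, supporting them as a clade.
C3: derived state 'yes' in A, N, and X only — synapomorphy for {A, N, X}.
C4 (derived state 'yes') is shared by L, Q, and S — a synapomorphy uniting that clade.
C5 (derived state 'yes') is unique to Q (autapomorphy; uninformative for grouping).
C6: derived state 'no' in L and S only — synapomorphy for {L, S}.
Most parsimonious ingroup topology: (((N,A),X),((S,L),Q)).
A and N form a cherry on this tree, so they are sister taxa.

N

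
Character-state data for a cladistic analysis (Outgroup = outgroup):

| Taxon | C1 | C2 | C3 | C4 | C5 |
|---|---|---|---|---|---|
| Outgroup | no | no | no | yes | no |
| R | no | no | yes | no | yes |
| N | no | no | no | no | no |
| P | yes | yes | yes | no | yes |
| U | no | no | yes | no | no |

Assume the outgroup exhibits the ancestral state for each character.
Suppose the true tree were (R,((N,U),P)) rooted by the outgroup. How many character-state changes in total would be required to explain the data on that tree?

Map each character onto (R,((N,U),P)) (rooted by Outgroup) and count the minimum state changes it requires (Fitch parsimony):
C1: 1; C2: 1; C3: 2; C4: 1; C5: 2.
Total tree length = 7.

7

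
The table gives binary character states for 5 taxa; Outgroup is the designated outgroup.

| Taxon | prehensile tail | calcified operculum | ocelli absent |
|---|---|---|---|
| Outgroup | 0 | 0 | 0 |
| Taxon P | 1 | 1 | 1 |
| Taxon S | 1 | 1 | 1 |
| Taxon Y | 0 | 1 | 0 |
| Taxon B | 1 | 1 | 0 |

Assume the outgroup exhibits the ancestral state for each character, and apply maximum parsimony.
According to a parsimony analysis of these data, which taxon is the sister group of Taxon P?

Taxon S

The outgroup has state '0' for every character, so '1' is the derived state throughout.
prehensile tail (derived state '1') is shared by Taxon B, Taxon P, and Taxon S — a synapomorphy uniting that clade.
calcified operculum (derived state '1') is shared by all ingroup taxa — unites the whole ingroup.
Only Taxon P and Taxon S show the derived state '1' for ocelli absent, supporting them as a clade.
Most parsimonious ingroup topology: (((Taxon P,Taxon S),Taxon B),Taxon Y).
Taxon P and Taxon S form a cherry on this tree, so they are sister taxa.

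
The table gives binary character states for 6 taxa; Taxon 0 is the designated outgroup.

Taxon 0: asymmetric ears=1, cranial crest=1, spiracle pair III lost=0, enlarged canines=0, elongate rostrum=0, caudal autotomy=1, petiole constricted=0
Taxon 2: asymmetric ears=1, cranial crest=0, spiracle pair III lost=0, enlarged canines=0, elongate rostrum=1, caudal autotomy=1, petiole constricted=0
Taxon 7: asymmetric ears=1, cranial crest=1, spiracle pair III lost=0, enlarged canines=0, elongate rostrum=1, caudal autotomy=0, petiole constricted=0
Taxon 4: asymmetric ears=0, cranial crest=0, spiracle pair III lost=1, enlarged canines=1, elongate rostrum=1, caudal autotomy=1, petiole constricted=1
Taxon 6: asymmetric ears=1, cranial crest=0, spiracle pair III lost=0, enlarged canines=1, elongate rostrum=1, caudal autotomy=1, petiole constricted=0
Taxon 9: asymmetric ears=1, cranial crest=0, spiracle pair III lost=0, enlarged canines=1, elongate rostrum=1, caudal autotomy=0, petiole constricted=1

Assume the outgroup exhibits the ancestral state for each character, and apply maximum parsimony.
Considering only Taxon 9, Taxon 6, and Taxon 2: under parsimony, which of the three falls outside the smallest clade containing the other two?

Taxon 2

Character polarity is set by the outgroup: the derived state is whichever differs from the outgroup's state, so for asymmetric ears, cranial crest, caudal autotomy the derived state is '0', and for the remaining characters it is '1'.
asymmetric ears (derived state '0') is unique to Taxon 4 (autapomorphy; uninformative for grouping).
cranial crest: derived state '0' in Taxon 2, Taxon 4, Taxon 6, and Taxon 9 only — synapomorphy for {Taxon 2, Taxon 4, Taxon 6, Taxon 9}.
spiracle pair III lost: derived state '1' in Taxon 4 only — an autapomorphy, so it tells us nothing about relationships among taxa.
Only Taxon 4, Taxon 6, and Taxon 9 show the derived state '1' for enlarged canines, supporting them as a clade.
All ingroup taxa share the derived state '1' for elongate rostrum; it defines the ingroup but does not resolve relationships within it.
caudal autotomy groups Taxon 7 and Taxon 9, which is incompatible with the clades supported by the remaining characters; treating it as convergent (homoplasy) costs fewer steps than any alternative tree.
Only Taxon 4 and Taxon 9 show the derived state '1' for petiole constricted, supporting them as a clade.
Most parsimonious ingroup topology: ((Taxon 2,((Taxon 4,Taxon 9),Taxon 6)),Taxon 7).
Taxon 9 and Taxon 6 share a more recent common ancestor with each other than either does with Taxon 2, so Taxon 2 is the least closely related of the three.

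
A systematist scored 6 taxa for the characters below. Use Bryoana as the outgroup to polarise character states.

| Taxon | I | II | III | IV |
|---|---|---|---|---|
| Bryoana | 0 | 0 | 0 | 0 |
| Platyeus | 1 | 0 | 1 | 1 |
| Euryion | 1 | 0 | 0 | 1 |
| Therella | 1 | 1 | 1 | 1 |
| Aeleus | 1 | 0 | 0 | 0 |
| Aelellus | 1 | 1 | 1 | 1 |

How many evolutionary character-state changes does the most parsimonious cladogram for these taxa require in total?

The outgroup has state '0' for every character, so '1' is the derived state throughout.
I (derived state '1') is shared by all ingroup taxa — unites the whole ingroup.
Only Aelellus and Therella show the derived state '1' for II, supporting them as a clade.
III: derived state '1' in Aelellus, Platyeus, and Therella only — synapomorphy for {Aelellus, Platyeus, Therella}.
IV: derived state '1' in Aelellus, Euryion, Platyeus, and Therella only — synapomorphy for {Aelellus, Euryion, Platyeus, Therella}.
Most parsimonious ingroup topology: (((Platyeus,(Therella,Aelellus)),Euryion),Aeleus).
Changes per character on this tree: I: 1; II: 1; III: 1; IV: 1.
Total = 4.

4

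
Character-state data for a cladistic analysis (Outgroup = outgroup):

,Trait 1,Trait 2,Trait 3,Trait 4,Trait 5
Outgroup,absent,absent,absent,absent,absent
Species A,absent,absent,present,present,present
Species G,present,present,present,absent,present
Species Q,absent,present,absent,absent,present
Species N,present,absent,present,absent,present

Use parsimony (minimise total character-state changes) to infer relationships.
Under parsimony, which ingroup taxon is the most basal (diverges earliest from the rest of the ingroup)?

The outgroup has state 'absent' for every character, so 'present' is the derived state throughout.
Trait 1 (derived state 'present') is shared by Species G and Species N — a synapomorphy uniting that clade.
Trait 2 groups Species G and Species Q, which is incompatible with the clades supported by the remaining characters; treating it as convergent (homoplasy) costs fewer steps than any alternative tree.
Trait 3 (derived state 'present') is shared by Species A, Species G, and Species N — a synapomorphy uniting that clade.
Trait 4 (derived state 'present') is unique to Species A (autapomorphy; uninformative for grouping).
All ingroup taxa share the derived state 'present' for Trait 5; it defines the ingroup but does not resolve relationships within it.
Most parsimonious ingroup topology: ((Species A,(Species G,Species N)),Species Q).
Species Q is sister to the clade containing all other ingroup taxa, so it is the earliest-diverging (most basal) ingroup lineage.

Species Q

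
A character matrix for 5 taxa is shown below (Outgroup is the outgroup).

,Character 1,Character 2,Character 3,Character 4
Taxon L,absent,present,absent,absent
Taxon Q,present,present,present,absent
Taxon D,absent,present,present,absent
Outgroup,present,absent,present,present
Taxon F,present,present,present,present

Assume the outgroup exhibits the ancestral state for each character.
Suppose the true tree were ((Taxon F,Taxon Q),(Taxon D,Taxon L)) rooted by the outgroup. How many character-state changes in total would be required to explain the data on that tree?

Map each character onto ((Taxon F,Taxon Q),(Taxon D,Taxon L)) (rooted by Outgroup) and count the minimum state changes it requires (Fitch parsimony):
Character 1: 1; Character 2: 1; Character 3: 1; Character 4: 2.
Total tree length = 5.

5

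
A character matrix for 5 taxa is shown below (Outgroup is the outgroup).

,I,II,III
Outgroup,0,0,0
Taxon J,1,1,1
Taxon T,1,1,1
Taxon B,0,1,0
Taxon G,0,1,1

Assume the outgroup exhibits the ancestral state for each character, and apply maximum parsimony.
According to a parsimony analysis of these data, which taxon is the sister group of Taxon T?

The outgroup has state '0' for every character, so '1' is the derived state throughout.
I: derived state '1' in Taxon J and Taxon T only — synapomorphy for {Taxon J, Taxon T}.
II (derived state '1') is shared by all ingroup taxa — unites the whole ingroup.
Only Taxon G, Taxon J, and Taxon T show the derived state '1' for III, supporting them as a clade.
Most parsimonious ingroup topology: (((Taxon J,Taxon T),Taxon G),Taxon B).
Taxon T and Taxon J form a cherry on this tree, so they are sister taxa.

Taxon J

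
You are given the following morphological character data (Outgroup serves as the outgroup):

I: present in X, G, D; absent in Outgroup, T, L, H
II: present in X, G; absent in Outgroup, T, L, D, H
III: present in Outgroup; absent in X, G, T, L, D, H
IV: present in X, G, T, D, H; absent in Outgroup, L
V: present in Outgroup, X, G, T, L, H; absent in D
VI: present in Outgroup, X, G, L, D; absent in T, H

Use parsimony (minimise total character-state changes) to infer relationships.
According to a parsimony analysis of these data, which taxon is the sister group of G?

X

Character polarity is set by the outgroup: the derived state is whichever differs from the outgroup's state, so for III, V, VI the derived state is 'absent', and for the remaining characters it is 'present'.
I (derived state 'present') is shared by D, G, and X — a synapomorphy uniting that clade.
II: derived state 'present' in G and X only — synapomorphy for {G, X}.
All ingroup taxa share the derived state 'absent' for III; it defines the ingroup but does not resolve relationships within it.
IV (derived state 'present') is shared by D, G, H, T, and X — a synapomorphy uniting that clade.
V (derived state 'absent') is unique to D (autapomorphy; uninformative for grouping).
VI (derived state 'absent') is shared by H and T — a synapomorphy uniting that clade.
Most parsimonious ingroup topology: ((((X,G),D),(T,H)),L).
G and X form a cherry on this tree, so they are sister taxa.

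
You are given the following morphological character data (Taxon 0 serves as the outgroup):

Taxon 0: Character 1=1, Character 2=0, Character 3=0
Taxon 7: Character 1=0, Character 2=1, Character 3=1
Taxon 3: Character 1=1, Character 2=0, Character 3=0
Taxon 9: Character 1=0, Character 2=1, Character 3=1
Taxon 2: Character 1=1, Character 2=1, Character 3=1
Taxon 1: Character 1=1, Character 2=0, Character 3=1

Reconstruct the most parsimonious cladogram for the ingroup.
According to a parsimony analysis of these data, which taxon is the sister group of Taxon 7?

Taxon 9

Character polarity is set by the outgroup: the derived state is whichever differs from the outgroup's state, so for Character 1 the derived state is '0', and for the remaining characters it is '1'.
Character 1 (derived state '0') is shared by Taxon 7 and Taxon 9 — a synapomorphy uniting that clade.
Character 2 (derived state '1') is shared by Taxon 2, Taxon 7, and Taxon 9 — a synapomorphy uniting that clade.
Only Taxon 1, Taxon 2, Taxon 7, and Taxon 9 show the derived state '1' for Character 3, supporting them as a clade.
Most parsimonious ingroup topology: ((((Taxon 7,Taxon 9),Taxon 2),Taxon 1),Taxon 3).
Taxon 7 and Taxon 9 form a cherry on this tree, so they are sister taxa.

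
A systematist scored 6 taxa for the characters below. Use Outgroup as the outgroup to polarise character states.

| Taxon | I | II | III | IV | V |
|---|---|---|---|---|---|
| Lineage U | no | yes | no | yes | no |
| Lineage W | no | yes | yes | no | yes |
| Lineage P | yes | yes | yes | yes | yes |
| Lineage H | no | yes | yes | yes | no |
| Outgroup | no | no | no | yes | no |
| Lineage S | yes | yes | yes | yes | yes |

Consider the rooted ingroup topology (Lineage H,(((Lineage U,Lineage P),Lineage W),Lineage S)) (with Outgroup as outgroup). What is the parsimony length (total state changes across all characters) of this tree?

8

Map each character onto (Lineage H,(((Lineage U,Lineage P),Lineage W),Lineage S)) (rooted by Outgroup) and count the minimum state changes it requires (Fitch parsimony):
I: 2; II: 1; III: 2; IV: 1; V: 2.
Total tree length = 8.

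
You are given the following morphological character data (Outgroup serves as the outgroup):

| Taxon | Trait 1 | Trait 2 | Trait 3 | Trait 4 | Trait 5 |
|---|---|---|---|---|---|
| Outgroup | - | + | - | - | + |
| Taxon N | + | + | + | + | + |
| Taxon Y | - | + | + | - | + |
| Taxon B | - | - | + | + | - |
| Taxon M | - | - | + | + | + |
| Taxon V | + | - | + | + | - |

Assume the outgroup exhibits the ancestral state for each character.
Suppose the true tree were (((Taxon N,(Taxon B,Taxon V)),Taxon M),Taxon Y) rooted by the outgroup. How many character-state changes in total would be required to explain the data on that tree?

7

Map each character onto (((Taxon N,(Taxon B,Taxon V)),Taxon M),Taxon Y) (rooted by Outgroup) and count the minimum state changes it requires (Fitch parsimony):
Trait 1: 2; Trait 2: 2; Trait 3: 1; Trait 4: 1; Trait 5: 1.
Total tree length = 7.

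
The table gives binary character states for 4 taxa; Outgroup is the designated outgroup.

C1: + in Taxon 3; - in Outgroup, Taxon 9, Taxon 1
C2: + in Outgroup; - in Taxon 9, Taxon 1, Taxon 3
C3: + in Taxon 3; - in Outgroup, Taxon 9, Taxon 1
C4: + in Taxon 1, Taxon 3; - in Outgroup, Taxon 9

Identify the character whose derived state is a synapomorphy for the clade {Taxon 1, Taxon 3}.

C4

Character polarity is set by the outgroup: the derived state is whichever differs from the outgroup's state, so for C2 the derived state is '-', and for the remaining characters it is '+'.
C1: derived state '+' in Taxon 3 only — an autapomorphy, so it tells us nothing about relationships among taxa.
C2 (derived state '-') is shared by all ingroup taxa — unites the whole ingroup.
C3 (derived state '+') is unique to Taxon 3 (autapomorphy; uninformative for grouping).
Only Taxon 1 and Taxon 3 show the derived state '+' for C4, supporting them as a clade.
Most parsimonious ingroup topology: (Taxon 9,(Taxon 1,Taxon 3)).
The clade {Taxon 1, Taxon 3} is supported by C4: its derived state '+' occurs in exactly those taxa and in no other taxon (including the outgroup).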